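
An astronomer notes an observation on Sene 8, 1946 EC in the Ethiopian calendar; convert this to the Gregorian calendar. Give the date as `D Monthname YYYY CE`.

Julian Day Number of the source date = 2434909.
Converting JDN 2434909 to the Gregorian calendar gives 15 June 1954 CE.

15 June 1954 CE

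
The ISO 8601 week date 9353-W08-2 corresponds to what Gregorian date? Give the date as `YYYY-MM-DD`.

ISO week 1 of 9353 is the week containing the first Thursday of 9353.
Week 8, day 2 (Tuesday) lands on 9353-02-20.

9353-02-20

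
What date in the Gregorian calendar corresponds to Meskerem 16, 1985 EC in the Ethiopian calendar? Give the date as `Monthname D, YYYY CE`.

Both dates share Julian Day Number 2448892; in the Gregorian calendar that is 26 September 1992 CE.

September 26, 1992 CE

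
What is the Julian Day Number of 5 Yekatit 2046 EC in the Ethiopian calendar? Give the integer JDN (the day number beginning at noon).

2471311

Equivalently 12 February 2054 (Gregorian).
JDN 2451545 is 1 January 2000 CE (Gregorian); the target day is +19766 days from there, so JDN = 2471311.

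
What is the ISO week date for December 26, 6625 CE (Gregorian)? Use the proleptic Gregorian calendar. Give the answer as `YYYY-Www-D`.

The weekday is Monday (ISO weekday 1).
That Monday belongs to ISO week 52 of ISO year 6625.

6625-W52-1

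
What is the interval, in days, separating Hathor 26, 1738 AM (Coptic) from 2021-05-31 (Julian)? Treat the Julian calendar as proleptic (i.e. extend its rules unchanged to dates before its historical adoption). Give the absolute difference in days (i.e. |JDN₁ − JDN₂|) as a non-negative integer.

First date → JDN 2459554; second date → JDN 2459379.
The interval is |2459554 − 2459379| = 175 days.

175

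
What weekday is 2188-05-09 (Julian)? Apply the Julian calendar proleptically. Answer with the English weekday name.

In the Gregorian calendar this is 23 May 2188 (JDN 2520354).
JDN 2520354 mod 7 = 4, and JDN 0 was a Monday, so this is a Friday.

Friday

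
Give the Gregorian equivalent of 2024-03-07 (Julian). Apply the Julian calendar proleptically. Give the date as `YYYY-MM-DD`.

For dates in this range the Gregorian date is 13 days ahead of the Julian.
7 March 2024 Julian + 13 days → 20 March 2024 Gregorian.

2024-03-20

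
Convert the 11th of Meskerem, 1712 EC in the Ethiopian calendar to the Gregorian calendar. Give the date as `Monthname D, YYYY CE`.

September 20, 1719 CE

Julian Day Number of the source date = 2349174.
Converting JDN 2349174 to the Gregorian calendar gives 20 September 1719 CE.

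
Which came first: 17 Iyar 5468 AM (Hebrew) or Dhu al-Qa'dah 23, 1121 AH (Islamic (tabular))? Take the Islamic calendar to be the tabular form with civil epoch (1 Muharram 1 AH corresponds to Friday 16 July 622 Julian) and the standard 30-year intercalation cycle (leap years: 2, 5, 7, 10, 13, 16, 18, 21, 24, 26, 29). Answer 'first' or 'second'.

first

The two dates have Julian Day Numbers 2345021 and 2345648 respectively.
Since 2345021 < 2345648, the first date comes first.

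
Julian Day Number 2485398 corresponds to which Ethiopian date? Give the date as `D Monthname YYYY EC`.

2 Pagume 2084 EC

The Gregorian equivalent of JDN 2485398 is 7 September 2092.
In the Ethiopian calendar that day is 2 Pagume 2084 EC.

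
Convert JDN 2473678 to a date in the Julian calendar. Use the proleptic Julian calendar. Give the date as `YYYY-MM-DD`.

2060-07-24

The Gregorian equivalent of JDN 2473678 is 6 August 2060.
In the Julian calendar that day is 2060-07-24.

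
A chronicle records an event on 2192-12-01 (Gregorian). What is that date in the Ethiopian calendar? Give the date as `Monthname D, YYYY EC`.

Julian Day Number of the source date = 2522007.
Converting JDN 2522007 to the Ethiopian calendar gives 21 Hidar 2185 EC.

Hidar 21, 2185 EC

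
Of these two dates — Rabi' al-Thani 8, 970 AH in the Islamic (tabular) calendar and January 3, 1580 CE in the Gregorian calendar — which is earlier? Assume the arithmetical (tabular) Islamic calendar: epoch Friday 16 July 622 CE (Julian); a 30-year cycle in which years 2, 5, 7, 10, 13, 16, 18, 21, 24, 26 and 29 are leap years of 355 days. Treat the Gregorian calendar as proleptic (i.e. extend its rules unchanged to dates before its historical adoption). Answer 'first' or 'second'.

first

Converting both to JDN: 2291917 vs 2298145; the smaller is the first.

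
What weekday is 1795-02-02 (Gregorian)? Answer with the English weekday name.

Monday

JDN 2376703 mod 7 = 0, and JDN 0 was a Monday, so this is a Monday.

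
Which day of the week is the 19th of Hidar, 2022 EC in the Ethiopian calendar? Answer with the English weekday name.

Equivalently 28 November 2029 Gregorian, JDN 2462469.
Since JDN mod 7 = 2 (0 = Monday), the day is Wednesday.

Wednesday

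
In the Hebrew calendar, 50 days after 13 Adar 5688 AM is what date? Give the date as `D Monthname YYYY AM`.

4 Iyar 5688 AM

JDN of 13 Adar 5688 AM = 2425311.
2425311 + 50 = 2425361.
JDN 2425361 in the Hebrew calendar is 4 Iyar 5688 AM.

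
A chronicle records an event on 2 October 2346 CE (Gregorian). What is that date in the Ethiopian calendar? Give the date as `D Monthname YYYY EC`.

19 Meskerem 2339 EC

Both dates share Julian Day Number 2578193; in the Ethiopian calendar that is 19 Meskerem 2339 EC.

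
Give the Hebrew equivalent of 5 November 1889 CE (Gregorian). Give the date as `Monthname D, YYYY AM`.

Julian Day Number of the source date = 2411312.
Converting JDN 2411312 to the Hebrew calendar gives 11 Cheshvan 5650 AM.

Cheshvan 11, 5650 AM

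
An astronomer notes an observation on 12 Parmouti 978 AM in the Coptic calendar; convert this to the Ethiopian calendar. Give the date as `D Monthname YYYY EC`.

12 Miyazya 1254 EC

Julian Day Number of the source date = 2182100.
Converting JDN 2182100 to the Ethiopian calendar gives 12 Miyazya 1254 EC.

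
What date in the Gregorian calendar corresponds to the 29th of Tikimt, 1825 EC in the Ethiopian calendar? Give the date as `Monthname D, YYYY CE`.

Both dates share Julian Day Number 2390495; in the Gregorian calendar that is 7 November 1832 CE.

November 7, 1832 CE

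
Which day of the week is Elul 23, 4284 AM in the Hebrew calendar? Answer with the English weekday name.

Equivalently 9 September 524 Gregorian, JDN 1912699.
Since JDN mod 7 = 5 (0 = Monday), the day is Saturday.

Saturday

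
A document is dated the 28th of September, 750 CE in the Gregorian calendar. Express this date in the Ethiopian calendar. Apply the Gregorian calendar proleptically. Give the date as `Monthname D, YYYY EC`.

Meskerem 27, 743 EC

Both dates share Julian Day Number 1995262; in the Ethiopian calendar that is 27 Meskerem 743 EC.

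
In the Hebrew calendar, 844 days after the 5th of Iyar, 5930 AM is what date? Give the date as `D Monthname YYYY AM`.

22 Av 5932 AM

JDN of the 5th of Iyar, 5930 AM = 2513747.
2513747 + 844 = 2514591.
JDN 2514591 in the Hebrew calendar is 22 Av 5932 AM.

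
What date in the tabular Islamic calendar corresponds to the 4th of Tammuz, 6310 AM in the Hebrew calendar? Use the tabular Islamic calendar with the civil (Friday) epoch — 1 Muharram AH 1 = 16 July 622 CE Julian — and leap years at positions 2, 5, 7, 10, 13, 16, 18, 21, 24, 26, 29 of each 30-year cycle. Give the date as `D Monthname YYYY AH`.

Both dates share Julian Day Number 2652600; in the tabular Islamic calendar that is 4 Safar 1988 AH.

4 Safar 1988 AH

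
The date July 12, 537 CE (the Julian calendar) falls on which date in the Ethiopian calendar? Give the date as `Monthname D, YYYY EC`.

Both dates share Julian Day Number 1917390; in the Ethiopian calendar that is 18 Hamle 529 EC.

Hamle 18, 529 EC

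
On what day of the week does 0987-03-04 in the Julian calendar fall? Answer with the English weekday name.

Friday

Equivalently 9 March 987 Gregorian, JDN 2081622.
2081622 ≡ 4 (mod 7); counting from Monday = 0 gives Friday.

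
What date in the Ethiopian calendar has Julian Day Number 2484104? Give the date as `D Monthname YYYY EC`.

JDN 2484104 is 21 February 2089 in the Gregorian calendar.
In the Ethiopian calendar that day is 14 Yekatit 2081 EC.

14 Yekatit 2081 EC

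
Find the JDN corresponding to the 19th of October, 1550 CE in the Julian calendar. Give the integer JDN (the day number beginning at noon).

2287487

In the proleptic Gregorian calendar the same day is 29 October 1550.
JDN 2451545 is 1 January 2000 CE (Gregorian); the target day is −164058 days from there, so JDN = 2287487.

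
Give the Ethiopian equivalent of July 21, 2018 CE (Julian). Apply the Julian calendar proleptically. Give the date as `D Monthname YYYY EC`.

27 Hamle 2010 EC

The source date corresponds to 3 August 2018 in the Gregorian calendar (JDN 2458334).
That day falls on 27 Hamle 2010 EC in the Ethiopian calendar.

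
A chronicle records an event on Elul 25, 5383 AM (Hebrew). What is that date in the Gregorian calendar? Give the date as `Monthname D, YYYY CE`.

September 20, 1623 CE

Both dates share Julian Day Number 2314111; in the Gregorian calendar that is 20 September 1623 CE.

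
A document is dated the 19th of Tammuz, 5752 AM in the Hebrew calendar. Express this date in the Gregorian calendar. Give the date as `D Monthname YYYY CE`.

Both dates share Julian Day Number 2448824; in the Gregorian calendar that is 20 July 1992 CE.

20 July 1992 CE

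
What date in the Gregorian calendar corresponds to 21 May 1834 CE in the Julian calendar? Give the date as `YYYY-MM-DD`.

1834-06-02

For dates in this range the Gregorian date is 12 days ahead of the Julian.
21 May 1834 Julian + 12 days → 2 June 1834 Gregorian.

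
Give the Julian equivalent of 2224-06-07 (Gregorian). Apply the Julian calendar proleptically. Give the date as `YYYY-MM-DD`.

2224-05-23

The Julian–Gregorian offset here is 15 days (Julian trailing).
7 June 2224 Gregorian − 15 days → 23 May 2224 Julian.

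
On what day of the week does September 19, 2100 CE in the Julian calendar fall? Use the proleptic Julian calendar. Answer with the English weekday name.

In the Gregorian calendar this is 3 October 2100 (JDN 2488345).
Since JDN mod 7 = 6 (0 = Monday), the day is Sunday.

Sunday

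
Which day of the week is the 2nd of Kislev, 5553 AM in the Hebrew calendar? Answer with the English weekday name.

This is JDN 2375896 (17 November 1792 Gregorian).
JDN 2375896 mod 7 = 5, and JDN 0 was a Monday, so this is a Saturday.

Saturday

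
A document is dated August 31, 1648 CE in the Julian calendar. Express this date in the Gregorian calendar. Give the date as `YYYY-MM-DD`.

1648-09-10

The Julian–Gregorian offset here is 10 days (Julian trailing).
31 August 1648 Julian + 10 days → 10 September 1648 Gregorian.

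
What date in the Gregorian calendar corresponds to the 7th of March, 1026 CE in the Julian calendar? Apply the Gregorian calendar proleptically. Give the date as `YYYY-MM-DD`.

1026-03-13

At this point the Julian calendar is 6 days behind the Gregorian.
7 March 1026 Julian + 6 days → 13 March 1026 Gregorian.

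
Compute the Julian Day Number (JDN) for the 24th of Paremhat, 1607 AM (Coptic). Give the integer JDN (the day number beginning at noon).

In the Gregorian calendar the same day is 1 April 1891.
JDN 2400001 is 17 November 1858 CE (Gregorian), MJD 0; the target day is +11823 days from there, so JDN = 2411824.

2411824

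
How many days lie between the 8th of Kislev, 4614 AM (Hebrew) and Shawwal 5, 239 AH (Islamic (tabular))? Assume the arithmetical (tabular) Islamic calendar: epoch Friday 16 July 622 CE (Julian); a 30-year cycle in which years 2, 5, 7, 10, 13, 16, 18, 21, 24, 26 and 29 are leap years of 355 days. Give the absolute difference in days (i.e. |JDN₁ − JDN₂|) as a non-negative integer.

117

JDN of the first date = 2032932.
JDN of the second date = 2033049.
|2033049 − 2032932| = 117.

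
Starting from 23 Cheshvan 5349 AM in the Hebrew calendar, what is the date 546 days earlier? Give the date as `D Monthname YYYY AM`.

9 Iyar 5347 AM

JDN of 23 Cheshvan 5349 AM = 2301382.
2301382 − 546 = 2300836.
JDN 2300836 in the Hebrew calendar is 9 Iyar 5347 AM.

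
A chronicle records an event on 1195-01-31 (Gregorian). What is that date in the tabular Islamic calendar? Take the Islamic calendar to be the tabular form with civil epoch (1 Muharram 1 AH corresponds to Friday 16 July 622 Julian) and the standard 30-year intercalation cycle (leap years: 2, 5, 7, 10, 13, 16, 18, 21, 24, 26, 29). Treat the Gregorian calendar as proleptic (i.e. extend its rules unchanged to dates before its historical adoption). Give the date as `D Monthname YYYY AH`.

Julian Day Number of the source date = 2157555.
Converting JDN 2157555 to the tabular Islamic calendar gives 10 Safar 591 AH.

10 Safar 591 AH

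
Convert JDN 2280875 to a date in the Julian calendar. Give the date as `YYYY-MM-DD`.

1532-09-11

JDN 2280875 is 21 September 1532 in the proleptic Gregorian calendar.
In the Julian calendar that day is 1532-09-11.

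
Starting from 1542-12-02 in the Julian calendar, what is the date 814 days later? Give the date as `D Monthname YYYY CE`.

JDN of 1542-12-02 = 2284609.
2284609 + 814 = 2285423.
JDN 2285423 in the Julian calendar is 23 February 1545 CE.

23 February 1545 CE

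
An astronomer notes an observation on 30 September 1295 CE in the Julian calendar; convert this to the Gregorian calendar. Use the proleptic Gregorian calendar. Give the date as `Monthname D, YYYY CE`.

The Julian–Gregorian offset here is 7 days (Julian trailing).
30 September 1295 Julian + 7 days → 7 October 1295 Gregorian.

October 7, 1295 CE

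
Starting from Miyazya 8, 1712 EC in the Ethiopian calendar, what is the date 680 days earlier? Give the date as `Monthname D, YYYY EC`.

JDN of Miyazya 8, 1712 EC = 2349381.
2349381 − 680 = 2348701.
JDN 2348701 in the Ethiopian calendar is Ginbot 29, 1710 EC.

Ginbot 29, 1710 EC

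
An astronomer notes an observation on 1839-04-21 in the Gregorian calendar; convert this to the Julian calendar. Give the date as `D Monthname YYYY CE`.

For dates in this range the Gregorian date is 12 days ahead of the Julian.
21 April 1839 Gregorian − 12 days → 9 April 1839 Julian.

9 April 1839 CE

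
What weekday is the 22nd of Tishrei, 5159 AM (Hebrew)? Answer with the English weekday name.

Equivalently 11 October 1398 Gregorian, JDN 2231953.
JDN 2231953 mod 7 = 3, and JDN 0 was a Monday, so this is a Thursday.

Thursday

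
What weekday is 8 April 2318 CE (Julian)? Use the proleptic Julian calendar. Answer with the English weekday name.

Wednesday

Equivalently 24 April 2318 Gregorian, JDN 2567805.
2567805 ≡ 2 (mod 7); counting from Monday = 0 gives Wednesday.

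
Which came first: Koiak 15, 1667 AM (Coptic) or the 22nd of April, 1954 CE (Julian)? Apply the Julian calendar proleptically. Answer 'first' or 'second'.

first

First date → JDN 2433640; second date → JDN 2434868.
JDN 2433640 < JDN 2434868, so the first date is earlier.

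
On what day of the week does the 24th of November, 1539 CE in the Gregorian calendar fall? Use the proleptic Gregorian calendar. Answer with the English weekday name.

JDN 2283495 mod 7 = 4, and JDN 0 was a Monday, so this is a Friday.

Friday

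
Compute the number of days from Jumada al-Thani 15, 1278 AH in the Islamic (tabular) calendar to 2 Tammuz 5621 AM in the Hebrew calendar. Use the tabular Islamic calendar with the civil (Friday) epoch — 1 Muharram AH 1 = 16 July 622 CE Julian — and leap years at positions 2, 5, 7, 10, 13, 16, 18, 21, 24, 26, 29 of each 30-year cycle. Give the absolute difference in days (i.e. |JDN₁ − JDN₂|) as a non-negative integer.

191

First date → JDN 2401128; second date → JDN 2400937.
The interval is |2401128 − 2400937| = 191 days.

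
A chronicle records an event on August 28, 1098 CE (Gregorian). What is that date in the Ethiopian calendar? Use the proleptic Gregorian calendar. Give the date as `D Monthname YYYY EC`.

Julian Day Number of the source date = 2122336.
Converting JDN 2122336 to the Ethiopian calendar gives 29 Nehase 1090 EC.

29 Nehase 1090 EC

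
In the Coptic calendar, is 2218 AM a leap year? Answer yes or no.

2218 mod 4 = 2; in the Coptic calendar a year is leap when year mod 4 = 3, so it is a common year.

no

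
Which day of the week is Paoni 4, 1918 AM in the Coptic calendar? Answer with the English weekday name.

Sunday

Equivalently 13 June 2202 Gregorian, JDN 2525487.
Since JDN mod 7 = 6 (0 = Monday), the day is Sunday.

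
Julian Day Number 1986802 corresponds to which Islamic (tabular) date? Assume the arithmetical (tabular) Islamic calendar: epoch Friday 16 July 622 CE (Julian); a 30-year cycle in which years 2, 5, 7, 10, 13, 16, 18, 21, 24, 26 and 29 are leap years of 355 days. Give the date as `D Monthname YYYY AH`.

JDN 1986802 is 31 July 727 in the proleptic Gregorian calendar.
In the tabular Islamic calendar that day is 2 Rabi' al-Thani 109 AH.

2 Rabi' al-Thani 109 AH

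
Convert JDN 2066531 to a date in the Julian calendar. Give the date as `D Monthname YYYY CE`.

8 November 945 CE

The proleptic Gregorian equivalent of JDN 2066531 is 13 November 945.
In the Julian calendar that day is 8 November 945 CE.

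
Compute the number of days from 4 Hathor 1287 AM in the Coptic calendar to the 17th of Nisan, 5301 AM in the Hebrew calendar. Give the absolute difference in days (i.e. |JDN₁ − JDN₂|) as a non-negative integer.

JDN of the first date = 2294804.
JDN of the second date = 2284012.
|2284012 − 2294804| = 10792.

10792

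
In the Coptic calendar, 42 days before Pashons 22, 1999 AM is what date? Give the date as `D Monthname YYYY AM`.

10 Parmouti 1999 AM

Counting 42 days back from JDN 2555060 reaches JDN 2555018, which is 10 Parmouti 1999 AM.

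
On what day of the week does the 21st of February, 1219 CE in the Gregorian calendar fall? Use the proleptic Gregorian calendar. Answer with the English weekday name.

Thursday

2166342 ≡ 3 (mod 7); counting from Monday = 0 gives Thursday.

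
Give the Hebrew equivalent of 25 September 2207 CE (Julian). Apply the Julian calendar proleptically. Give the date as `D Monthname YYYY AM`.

Julian Day Number of the source date = 2527432.
Converting JDN 2527432 to the Hebrew calendar gives 17 Tishrei 5968 AM.

17 Tishrei 5968 AM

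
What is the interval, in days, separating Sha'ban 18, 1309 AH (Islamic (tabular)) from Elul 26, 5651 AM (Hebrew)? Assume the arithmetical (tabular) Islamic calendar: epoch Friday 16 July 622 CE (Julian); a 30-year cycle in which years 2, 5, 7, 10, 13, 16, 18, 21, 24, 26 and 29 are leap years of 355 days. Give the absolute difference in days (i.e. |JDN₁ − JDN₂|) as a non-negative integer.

171

First date → JDN 2412176; second date → JDN 2412005.
The interval is |2412176 − 2412005| = 171 days.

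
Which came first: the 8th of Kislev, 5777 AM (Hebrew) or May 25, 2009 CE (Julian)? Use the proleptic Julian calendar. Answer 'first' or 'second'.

First date → JDN 2457731; second date → JDN 2454990.
JDN 2454990 < JDN 2457731, so the second date is earlier.

second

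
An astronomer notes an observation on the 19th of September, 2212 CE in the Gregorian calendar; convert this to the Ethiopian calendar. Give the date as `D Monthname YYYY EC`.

7 Meskerem 2205 EC

Both dates share Julian Day Number 2529238; in the Ethiopian calendar that is 7 Meskerem 2205 EC.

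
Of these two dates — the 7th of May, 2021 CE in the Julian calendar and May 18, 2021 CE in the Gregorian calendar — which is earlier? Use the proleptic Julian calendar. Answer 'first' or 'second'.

The two dates have Julian Day Numbers 2459355 and 2459353 respectively.
Since 2459353 < 2459355, the second date comes first.

second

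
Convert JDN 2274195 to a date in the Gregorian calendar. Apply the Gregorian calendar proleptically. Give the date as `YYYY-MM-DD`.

JDN 2451545 is 1 Jan 2000; 2274195 is −177350 days from there.

1514-06-08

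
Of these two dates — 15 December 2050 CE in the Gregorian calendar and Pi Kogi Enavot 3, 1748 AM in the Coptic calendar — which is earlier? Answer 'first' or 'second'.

Converting both to JDN: 2470156 vs 2463484; the smaller is the second.

second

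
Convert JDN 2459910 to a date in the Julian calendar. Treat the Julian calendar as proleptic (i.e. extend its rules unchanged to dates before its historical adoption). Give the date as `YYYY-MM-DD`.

2022-11-13

JDN 2459910 is 26 November 2022 in the Gregorian calendar.
In the Julian calendar that day is 2022-11-13.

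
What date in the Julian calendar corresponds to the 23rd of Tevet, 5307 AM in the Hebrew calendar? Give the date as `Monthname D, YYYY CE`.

December 16, 1546 CE

Julian Day Number of the source date = 2286084.
Converting JDN 2286084 to the Julian calendar gives 16 December 1546 CE.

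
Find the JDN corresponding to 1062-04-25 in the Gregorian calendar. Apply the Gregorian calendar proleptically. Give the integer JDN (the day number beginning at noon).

JDN 2451545 is 1 January 2000 CE (Gregorian); the target day is −342483 days from there, so JDN = 2109062.

2109062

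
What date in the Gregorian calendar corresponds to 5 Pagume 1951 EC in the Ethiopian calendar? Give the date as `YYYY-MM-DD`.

1959-09-10

Julian Day Number of the source date = 2436822.
Converting JDN 2436822 to the Gregorian calendar gives 10 September 1959 CE.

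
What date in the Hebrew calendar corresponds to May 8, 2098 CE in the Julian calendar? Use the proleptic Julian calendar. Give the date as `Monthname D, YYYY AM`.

Both dates share Julian Day Number 2487480; in the Hebrew calendar that is 19 Iyar 5858 AM.

Iyar 19, 5858 AM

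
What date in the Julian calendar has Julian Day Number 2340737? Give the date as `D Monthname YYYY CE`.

3 August 1696 CE

The Gregorian equivalent of JDN 2340737 is 13 August 1696.
In the Julian calendar that day is 3 August 1696 CE.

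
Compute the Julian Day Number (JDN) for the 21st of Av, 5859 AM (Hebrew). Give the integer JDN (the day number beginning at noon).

In the Gregorian calendar the same day is 7 August 2099.
JDN 2400001 is 17 November 1858 CE (Gregorian), MJD 0; the target day is +87922 days from there, so JDN = 2487923.

2487923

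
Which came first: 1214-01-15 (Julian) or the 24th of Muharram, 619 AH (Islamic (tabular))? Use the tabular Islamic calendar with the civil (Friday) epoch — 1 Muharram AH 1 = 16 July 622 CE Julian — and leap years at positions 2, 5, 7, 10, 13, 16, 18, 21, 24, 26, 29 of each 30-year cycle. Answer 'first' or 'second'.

first

The two dates have Julian Day Numbers 2164486 and 2167462 respectively.
Since 2164486 < 2167462, the first date comes first.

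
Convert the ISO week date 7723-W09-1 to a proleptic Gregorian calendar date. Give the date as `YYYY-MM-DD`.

7723-03-01

ISO week 1 of 7723 is the week containing the first Thursday of 7723.
Week 9, day 1 (Monday) lands on 7723-03-01.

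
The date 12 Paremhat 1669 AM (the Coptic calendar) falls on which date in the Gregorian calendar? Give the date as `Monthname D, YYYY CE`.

Julian Day Number of the source date = 2434458.
Converting JDN 2434458 to the Gregorian calendar gives 21 March 1953 CE.

March 21, 1953 CE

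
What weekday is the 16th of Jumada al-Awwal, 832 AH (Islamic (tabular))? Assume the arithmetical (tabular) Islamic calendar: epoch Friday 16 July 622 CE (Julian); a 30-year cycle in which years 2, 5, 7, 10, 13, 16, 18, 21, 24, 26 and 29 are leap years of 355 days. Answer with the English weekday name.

Equivalently 2 March 1429 Gregorian, JDN 2243052.
2243052 ≡ 0 (mod 7); counting from Monday = 0 gives Monday.

Monday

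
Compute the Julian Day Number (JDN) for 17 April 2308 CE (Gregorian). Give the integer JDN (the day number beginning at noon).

JDN 2400001 is 17 November 1858 CE (Gregorian), MJD 0; the target day is +164145 days from there, so JDN = 2564146.

2564146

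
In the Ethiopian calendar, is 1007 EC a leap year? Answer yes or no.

1007 mod 4 = 3; in the Ethiopian calendar a year is leap when year mod 4 = 3, so it is a leap year.

yes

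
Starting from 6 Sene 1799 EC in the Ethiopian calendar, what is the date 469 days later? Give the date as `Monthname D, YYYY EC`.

Counting 469 days forward from JDN 2381215 reaches JDN 2381684, which is Meskerem 14, 1801 EC.

Meskerem 14, 1801 EC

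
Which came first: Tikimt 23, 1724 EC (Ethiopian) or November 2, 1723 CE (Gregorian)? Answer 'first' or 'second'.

second

First date → JDN 2353599; second date → JDN 2350678.
JDN 2350678 < JDN 2353599, so the second date is earlier.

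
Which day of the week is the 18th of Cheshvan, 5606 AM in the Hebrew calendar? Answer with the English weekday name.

Equivalently 18 November 1845 Gregorian, JDN 2395254.
JDN 2395254 mod 7 = 1, and JDN 0 was a Monday, so this is a Tuesday.

Tuesday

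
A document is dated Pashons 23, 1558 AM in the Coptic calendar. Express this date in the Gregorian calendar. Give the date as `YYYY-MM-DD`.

Both dates share Julian Day Number 2393986; in the Gregorian calendar that is 30 May 1842 CE.

1842-05-30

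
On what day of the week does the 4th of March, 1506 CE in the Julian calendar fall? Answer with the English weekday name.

In the proleptic Gregorian calendar this is 14 March 1506 (JDN 2271187).
2271187 ≡ 2 (mod 7); counting from Monday = 0 gives Wednesday.

Wednesday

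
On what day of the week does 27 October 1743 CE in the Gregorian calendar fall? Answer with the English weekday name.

JDN 2357977 mod 7 = 6, and JDN 0 was a Monday, so this is a Sunday.

Sunday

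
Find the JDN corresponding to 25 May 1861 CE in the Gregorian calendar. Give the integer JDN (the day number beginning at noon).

JDN 2451545 is 1 January 2000 CE (Gregorian); the target day is −50624 days from there, so JDN = 2400921.

2400921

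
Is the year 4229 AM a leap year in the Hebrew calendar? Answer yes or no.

yes

Hebrew year 4229 is year 11 of its 19-year Metonic cycle; leap years are at positions 3, 6, 8, 11, 14, 17, 19, so it is a leap year (13 months).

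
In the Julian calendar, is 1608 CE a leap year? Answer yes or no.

1608 mod 4 = 0, so it is a leap year in the Julian calendar.

yes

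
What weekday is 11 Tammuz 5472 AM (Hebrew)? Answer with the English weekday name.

This is JDN 2346551 (15 July 1712 Gregorian).
2346551 ≡ 4 (mod 7); counting from Monday = 0 gives Friday.

Friday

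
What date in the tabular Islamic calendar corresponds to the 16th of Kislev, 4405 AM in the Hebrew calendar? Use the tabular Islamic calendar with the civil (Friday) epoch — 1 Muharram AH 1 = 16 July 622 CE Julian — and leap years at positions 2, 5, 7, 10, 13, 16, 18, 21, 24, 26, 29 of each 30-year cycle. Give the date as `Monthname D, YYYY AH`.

Julian Day Number of the source date = 1956605.
Converting JDN 1956605 to the tabular Islamic calendar gives 16 Muharram 24 AH.

Muharram 16, 24 AH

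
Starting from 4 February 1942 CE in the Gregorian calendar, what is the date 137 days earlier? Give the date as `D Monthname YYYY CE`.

The starting date is JDN 2430395; 2430395 − 137 = 2430258.
JDN 2430258 corresponds to 20 September 1941 CE.

20 September 1941 CE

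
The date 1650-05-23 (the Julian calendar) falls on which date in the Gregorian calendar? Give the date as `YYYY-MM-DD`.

For dates in this range the Gregorian date is 10 days ahead of the Julian.
23 May 1650 Julian + 10 days → 2 June 1650 Gregorian.

1650-06-02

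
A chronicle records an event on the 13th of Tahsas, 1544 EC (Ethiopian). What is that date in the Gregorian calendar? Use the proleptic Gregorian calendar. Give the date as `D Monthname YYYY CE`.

20 December 1551 CE

Julian Day Number of the source date = 2287904.
Converting JDN 2287904 to the Gregorian calendar gives 20 December 1551 CE.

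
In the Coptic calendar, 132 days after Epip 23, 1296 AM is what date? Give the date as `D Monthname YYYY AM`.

JDN of Epip 23, 1296 AM = 2298351.
2298351 + 132 = 2298483.
JDN 2298483 in the Coptic calendar is 30 Hathor 1297 AM.

30 Hathor 1297 AM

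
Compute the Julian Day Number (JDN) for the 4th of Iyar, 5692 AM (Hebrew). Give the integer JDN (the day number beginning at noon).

In the Gregorian calendar the same day is 10 May 1932.
JDN 2451545 is 1 January 2000 CE (Gregorian); the target day is −24707 days from there, so JDN = 2426838.

2426838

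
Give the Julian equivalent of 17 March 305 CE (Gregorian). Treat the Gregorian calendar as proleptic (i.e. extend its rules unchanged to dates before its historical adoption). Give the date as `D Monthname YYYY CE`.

16 March 305 CE

The Julian–Gregorian offset here is 1 day (Julian trailing).
17 March 305 Gregorian − 1 day → 16 March 305 Julian.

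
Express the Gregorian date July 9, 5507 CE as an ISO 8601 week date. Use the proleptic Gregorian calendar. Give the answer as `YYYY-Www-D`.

5507-W28-2

The weekday is Tuesday (ISO weekday 2).
That Tuesday belongs to ISO week 28 of ISO year 5507.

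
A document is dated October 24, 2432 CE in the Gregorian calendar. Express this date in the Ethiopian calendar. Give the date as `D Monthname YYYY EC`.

11 Tikimt 2425 EC

Both dates share Julian Day Number 2609627; in the Ethiopian calendar that is 11 Tikimt 2425 EC.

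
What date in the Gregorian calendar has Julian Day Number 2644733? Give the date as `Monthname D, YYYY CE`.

December 6, 2528 CE

JDN 2451545 is 1 Jan 2000; 2644733 is +193188 days from there.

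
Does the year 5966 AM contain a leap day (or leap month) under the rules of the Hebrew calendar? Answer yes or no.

yes

Hebrew year 5966 is year 19 of its 19-year Metonic cycle; leap years are at positions 3, 6, 8, 11, 14, 17, 19, so it is a leap year (13 months).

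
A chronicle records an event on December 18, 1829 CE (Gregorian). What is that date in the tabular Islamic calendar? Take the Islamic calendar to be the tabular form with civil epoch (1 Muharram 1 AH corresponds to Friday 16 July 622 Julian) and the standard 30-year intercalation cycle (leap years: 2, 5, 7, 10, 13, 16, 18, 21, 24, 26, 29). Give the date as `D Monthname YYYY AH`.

21 Jumada al-Thani 1245 AH

Both dates share Julian Day Number 2389440; in the tabular Islamic calendar that is 21 Jumada al-Thani 1245 AH.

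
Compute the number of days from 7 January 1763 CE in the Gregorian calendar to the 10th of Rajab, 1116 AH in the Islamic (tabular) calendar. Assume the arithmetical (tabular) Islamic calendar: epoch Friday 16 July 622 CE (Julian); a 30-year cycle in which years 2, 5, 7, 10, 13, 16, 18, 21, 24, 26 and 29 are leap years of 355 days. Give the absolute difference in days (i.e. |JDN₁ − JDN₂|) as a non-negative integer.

JDN of the first date = 2364989.
JDN of the second date = 2343745.
|2343745 − 2364989| = 21244.

21244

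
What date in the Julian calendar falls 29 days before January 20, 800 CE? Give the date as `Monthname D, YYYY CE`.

The starting date is JDN 2013277; 2013277 − 29 = 2013248.
JDN 2013248 corresponds to December 22, 799 CE.

December 22, 799 CE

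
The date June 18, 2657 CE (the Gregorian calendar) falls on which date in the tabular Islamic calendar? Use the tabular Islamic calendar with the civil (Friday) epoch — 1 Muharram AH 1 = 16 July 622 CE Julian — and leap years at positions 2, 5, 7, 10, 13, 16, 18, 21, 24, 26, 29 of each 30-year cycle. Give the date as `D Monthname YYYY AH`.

Both dates share Julian Day Number 2691678; in the tabular Islamic calendar that is 14 Jumada al-Awwal 2098 AH.

14 Jumada al-Awwal 2098 AH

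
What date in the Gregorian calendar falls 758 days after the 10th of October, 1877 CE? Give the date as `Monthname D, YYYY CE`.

JDN of the 10th of October, 1877 CE = 2406903.
2406903 + 758 = 2407661.
JDN 2407661 in the Gregorian calendar is November 7, 1879 CE.

November 7, 1879 CE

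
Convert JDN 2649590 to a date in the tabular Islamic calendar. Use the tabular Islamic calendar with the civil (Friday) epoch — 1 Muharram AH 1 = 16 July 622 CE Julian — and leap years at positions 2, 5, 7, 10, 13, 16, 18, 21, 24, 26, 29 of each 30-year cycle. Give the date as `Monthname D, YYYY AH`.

The Gregorian equivalent of JDN 2649590 is 25 March 2542.
In the tabular Islamic calendar that day is Sha'ban 7, 1979 AH.

Sha'ban 7, 1979 AH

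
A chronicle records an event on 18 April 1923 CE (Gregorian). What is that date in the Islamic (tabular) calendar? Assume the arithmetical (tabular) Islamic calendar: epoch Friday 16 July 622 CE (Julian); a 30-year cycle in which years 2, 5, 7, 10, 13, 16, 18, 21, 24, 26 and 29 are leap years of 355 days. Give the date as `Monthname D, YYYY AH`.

Ramadan 2, 1341 AH

Both dates share Julian Day Number 2423528; in the tabular Islamic calendar that is 2 Ramadan 1341 AH.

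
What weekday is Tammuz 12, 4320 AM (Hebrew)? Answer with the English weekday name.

In the proleptic Gregorian calendar this is 23 June 560 (JDN 1925770).
1925770 ≡ 0 (mod 7); counting from Monday = 0 gives Monday.

Monday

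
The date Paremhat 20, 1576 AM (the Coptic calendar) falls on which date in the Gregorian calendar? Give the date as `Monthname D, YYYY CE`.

March 28, 1860 CE

Both dates share Julian Day Number 2400498; in the Gregorian calendar that is 28 March 1860 CE.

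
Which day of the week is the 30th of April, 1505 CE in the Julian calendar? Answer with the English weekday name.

Wednesday

Equivalently 10 May 1505 Gregorian, JDN 2270879.
JDN 2270879 mod 7 = 2, and JDN 0 was a Monday, so this is a Wednesday.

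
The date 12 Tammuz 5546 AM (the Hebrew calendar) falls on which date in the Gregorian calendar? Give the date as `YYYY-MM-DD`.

1786-07-08

Both dates share Julian Day Number 2373572; in the Gregorian calendar that is 8 July 1786 CE.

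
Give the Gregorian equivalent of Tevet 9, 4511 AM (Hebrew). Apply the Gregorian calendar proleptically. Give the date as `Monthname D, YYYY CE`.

Julian Day Number of the source date = 1995341.
Converting JDN 1995341 to the Gregorian calendar gives 16 December 750 CE.

December 16, 750 CE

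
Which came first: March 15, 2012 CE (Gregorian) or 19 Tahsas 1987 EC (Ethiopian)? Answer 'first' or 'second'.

The two dates have Julian Day Numbers 2456002 and 2449715 respectively.
Since 2449715 < 2456002, the second date comes first.

second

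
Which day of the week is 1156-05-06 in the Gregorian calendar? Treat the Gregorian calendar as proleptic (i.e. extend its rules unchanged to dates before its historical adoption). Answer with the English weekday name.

JDN 2143406 mod 7 = 6, and JDN 0 was a Monday, so this is a Sunday.

Sunday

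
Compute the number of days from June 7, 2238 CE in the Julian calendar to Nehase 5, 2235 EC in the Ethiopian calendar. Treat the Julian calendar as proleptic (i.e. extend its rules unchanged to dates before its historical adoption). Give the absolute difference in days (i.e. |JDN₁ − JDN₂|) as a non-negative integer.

1878

JDN of the first date = 2538645.
JDN of the second date = 2540523.
|2540523 − 2538645| = 1878.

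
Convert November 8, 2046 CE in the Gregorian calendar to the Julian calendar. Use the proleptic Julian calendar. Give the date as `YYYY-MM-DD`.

2046-10-26

For dates in this range the Gregorian date is 13 days ahead of the Julian.
8 November 2046 Gregorian − 13 days → 26 October 2046 Julian.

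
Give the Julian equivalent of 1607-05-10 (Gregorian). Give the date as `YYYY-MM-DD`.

For dates in this range the Gregorian date is 10 days ahead of the Julian.
10 May 1607 Gregorian − 10 days → 30 April 1607 Julian.

1607-04-30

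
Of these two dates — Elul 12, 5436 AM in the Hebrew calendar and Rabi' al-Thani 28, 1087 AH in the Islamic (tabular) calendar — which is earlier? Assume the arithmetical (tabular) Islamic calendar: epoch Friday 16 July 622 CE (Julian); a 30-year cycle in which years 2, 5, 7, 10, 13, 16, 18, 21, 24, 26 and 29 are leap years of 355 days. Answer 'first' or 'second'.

second

Converting both to JDN: 2333440 vs 2333398; the smaller is the second.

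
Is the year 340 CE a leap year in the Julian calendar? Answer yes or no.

yes

340 mod 4 = 0, so it is a leap year in the Julian calendar.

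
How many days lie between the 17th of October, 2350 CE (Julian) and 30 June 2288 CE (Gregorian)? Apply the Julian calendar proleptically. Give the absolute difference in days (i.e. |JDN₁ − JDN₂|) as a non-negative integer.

JDN of the first date = 2579685.
JDN of the second date = 2556916.
|2556916 − 2579685| = 22769.

22769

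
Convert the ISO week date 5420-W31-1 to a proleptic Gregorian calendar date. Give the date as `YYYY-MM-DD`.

5420-07-31

ISO week 1 of 5420 is the week containing the first Thursday of 5420.
Week 31, day 1 (Monday) lands on 5420-07-31.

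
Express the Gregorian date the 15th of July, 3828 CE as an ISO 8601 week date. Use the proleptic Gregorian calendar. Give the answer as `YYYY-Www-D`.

The weekday is Tuesday (ISO weekday 2).
That Tuesday belongs to ISO week 29 of ISO year 3828.

3828-W29-2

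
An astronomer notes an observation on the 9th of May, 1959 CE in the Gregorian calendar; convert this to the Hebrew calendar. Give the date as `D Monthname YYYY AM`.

Julian Day Number of the source date = 2436698.
Converting JDN 2436698 to the Hebrew calendar gives 1 Iyar 5719 AM.

1 Iyar 5719 AM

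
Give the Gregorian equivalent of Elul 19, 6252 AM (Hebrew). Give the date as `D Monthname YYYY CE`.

11 September 2492 CE

Julian Day Number of the source date = 2631499.
Converting JDN 2631499 to the Gregorian calendar gives 11 September 2492 CE.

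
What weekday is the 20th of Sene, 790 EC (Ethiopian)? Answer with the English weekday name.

This is JDN 2012692 (18 June 798 Gregorian).
2012692 ≡ 3 (mod 7); counting from Monday = 0 gives Thursday.

Thursday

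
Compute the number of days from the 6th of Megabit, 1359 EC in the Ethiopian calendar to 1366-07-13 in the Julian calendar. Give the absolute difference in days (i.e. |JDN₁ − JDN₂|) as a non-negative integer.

First date → JDN 2220415; second date → JDN 2220183.
The interval is |2220415 − 2220183| = 232 days.

232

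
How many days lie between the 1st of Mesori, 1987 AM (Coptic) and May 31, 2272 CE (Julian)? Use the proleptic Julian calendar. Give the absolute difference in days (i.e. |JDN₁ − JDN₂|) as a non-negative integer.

311

JDN of the first date = 2550746.
JDN of the second date = 2551057.
|2551057 − 2550746| = 311.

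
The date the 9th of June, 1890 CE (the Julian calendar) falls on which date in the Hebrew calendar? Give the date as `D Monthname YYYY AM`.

Both dates share Julian Day Number 2411540; in the Hebrew calendar that is 3 Tammuz 5650 AM.

3 Tammuz 5650 AM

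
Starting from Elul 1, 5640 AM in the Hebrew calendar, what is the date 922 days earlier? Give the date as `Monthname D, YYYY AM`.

Shevat 25, 5638 AM

JDN of Elul 1, 5640 AM = 2407936.
2407936 − 922 = 2407014.
JDN 2407014 in the Hebrew calendar is Shevat 25, 5638 AM.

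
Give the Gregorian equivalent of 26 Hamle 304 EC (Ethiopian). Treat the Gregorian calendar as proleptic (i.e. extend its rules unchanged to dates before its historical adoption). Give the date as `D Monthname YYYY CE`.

21 July 312 CE

Julian Day Number of the source date = 1835217.
Converting JDN 1835217 to the Gregorian calendar gives 21 July 312 CE.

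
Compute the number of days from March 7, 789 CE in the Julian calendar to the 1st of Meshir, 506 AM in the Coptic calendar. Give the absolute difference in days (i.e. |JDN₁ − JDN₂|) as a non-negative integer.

325

JDN of the first date = 2009306.
JDN of the second date = 2009631.
|2009631 − 2009306| = 325.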